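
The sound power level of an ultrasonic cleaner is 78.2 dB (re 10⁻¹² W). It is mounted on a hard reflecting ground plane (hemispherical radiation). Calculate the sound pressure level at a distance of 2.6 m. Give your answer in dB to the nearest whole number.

62 dB

L_p = L_w − 10·log₁₀(2π·r²) with r = 2.6 m.
2π·r² = 42.47 m², 10·log₁₀ of that is 16.281 dB.
L_p = 78.2 − 16.281 = 61.92 dB.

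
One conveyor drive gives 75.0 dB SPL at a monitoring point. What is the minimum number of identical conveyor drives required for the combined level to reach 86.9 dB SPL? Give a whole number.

16

The shortfall is 86.9 − 75.0 = 11.9 dB, and N units add 10·log₁₀ N, so need 10·log₁₀ N ≥ 11.9.
N ≥ 10^(11.9/10) = 15.488, so N = 16.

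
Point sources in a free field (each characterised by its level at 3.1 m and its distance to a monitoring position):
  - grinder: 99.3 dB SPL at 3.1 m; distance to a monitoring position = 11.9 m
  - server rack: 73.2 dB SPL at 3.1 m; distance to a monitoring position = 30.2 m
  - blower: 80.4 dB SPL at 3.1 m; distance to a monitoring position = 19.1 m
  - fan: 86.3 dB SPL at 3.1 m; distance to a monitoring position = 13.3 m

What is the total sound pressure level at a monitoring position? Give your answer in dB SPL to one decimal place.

87.8 dB SPL

Propagate each source to the receiver with L = L_ref − 20·log₁₀(r/r_ref), then add intensities.
grinder: 99.3 − 20·log₁₀(11.9/3.1) = 99.3 − 11.68 = 87.62 dB SPL.
server rack: 73.2 − 20·log₁₀(30.2/3.1) = 73.2 − 19.77 = 53.43 dB SPL.
blower: 80.4 − 20·log₁₀(19.1/3.1) = 80.4 − 15.79 = 64.61 dB SPL.
fan: 86.3 − 20·log₁₀(13.3/3.1) = 86.3 − 12.65 = 73.65 dB SPL.
Σ 10^(L/10) = 6.039e+08 → L_total = 10·log₁₀(6.039e+08) = 87.81 dB SPL.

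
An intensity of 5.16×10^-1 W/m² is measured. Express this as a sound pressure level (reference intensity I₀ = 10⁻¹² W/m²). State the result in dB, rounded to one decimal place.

117.1 dB

I/I₀ = 5.16×10^-1/10⁻¹² = 5.16×10^11, and L = 10·log₁₀(I/I₀).
L = 10·(0.7126 + 11) = 117.13 dB.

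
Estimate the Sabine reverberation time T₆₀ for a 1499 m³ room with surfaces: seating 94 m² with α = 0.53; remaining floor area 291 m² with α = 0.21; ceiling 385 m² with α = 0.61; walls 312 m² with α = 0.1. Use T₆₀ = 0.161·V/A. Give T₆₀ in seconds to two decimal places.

Summing Sᵢαᵢ: 94·0.53 + 291·0.21 + 385·0.61 + 312·0.1 = 376.98 m².
T₆₀ = 0.161 × 1499 / 376.98 = 0.640 s.

0.64 s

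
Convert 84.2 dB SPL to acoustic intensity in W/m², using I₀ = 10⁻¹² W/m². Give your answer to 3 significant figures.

I = I₀·10^(L/10) = 10⁻¹² × 10^(84.2/10) = 10^(-3.580).

0.000263 W/m²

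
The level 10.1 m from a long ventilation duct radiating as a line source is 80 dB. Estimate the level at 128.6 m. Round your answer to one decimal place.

Cylindrical spreading from a line source gives a 10·log₁₀(r₂/r₁) drop.
L₂ = 80 − 10·log₁₀(128.6/10.1) = 80 − 11.049 = 68.95 dB.

69.0 dB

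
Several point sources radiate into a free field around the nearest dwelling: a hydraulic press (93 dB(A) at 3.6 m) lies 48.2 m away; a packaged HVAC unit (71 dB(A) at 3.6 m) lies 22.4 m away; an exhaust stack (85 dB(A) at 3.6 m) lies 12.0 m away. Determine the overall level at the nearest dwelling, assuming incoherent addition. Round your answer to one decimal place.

76.0 dB(A)

Propagate each source to the receiver with L = L_ref − 20·log₁₀(r/r_ref), then add intensities.
hydraulic press: 93 − 20·log₁₀(48.2/3.6) = 93 − 22.53 = 70.47 dB(A).
packaged HVAC unit: 71 − 20·log₁₀(22.4/3.6) = 71 − 15.88 = 55.12 dB(A).
exhaust stack: 85 − 20·log₁₀(12.0/3.6) = 85 − 10.46 = 74.54 dB(A).
Σ 10^(L/10) = 3.992e+07 → L_total = 10·log₁₀(3.992e+07) = 76.01 dB(A).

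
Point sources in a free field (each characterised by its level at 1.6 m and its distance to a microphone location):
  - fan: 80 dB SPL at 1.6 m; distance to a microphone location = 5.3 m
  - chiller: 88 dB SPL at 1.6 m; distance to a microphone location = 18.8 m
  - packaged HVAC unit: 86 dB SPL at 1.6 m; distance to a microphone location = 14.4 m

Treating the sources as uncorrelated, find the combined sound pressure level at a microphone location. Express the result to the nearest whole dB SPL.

73 dB SPL

Propagate each source to the receiver with L = L_ref − 20·log₁₀(r/r_ref), then add intensities.
fan: 80 − 20·log₁₀(5.3/1.6) = 80 − 10.40 = 69.60 dB SPL.
chiller: 88 − 20·log₁₀(18.8/1.6) = 88 − 21.40 = 66.60 dB SPL.
packaged HVAC unit: 86 − 20·log₁₀(14.4/1.6) = 86 − 19.08 = 66.92 dB SPL.
Σ 10^(L/10) = 1.860e+07 → L_total = 10·log₁₀(1.860e+07) = 72.69 dB SPL.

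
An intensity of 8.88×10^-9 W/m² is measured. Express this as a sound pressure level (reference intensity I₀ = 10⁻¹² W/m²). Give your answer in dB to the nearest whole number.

I/I₀ = 8.88×10^-9/10⁻¹² = 8.88×10^3, and L = 10·log₁₀(I/I₀).
L = 10·(0.9484 + 3) = 39.48 dB.

39 dB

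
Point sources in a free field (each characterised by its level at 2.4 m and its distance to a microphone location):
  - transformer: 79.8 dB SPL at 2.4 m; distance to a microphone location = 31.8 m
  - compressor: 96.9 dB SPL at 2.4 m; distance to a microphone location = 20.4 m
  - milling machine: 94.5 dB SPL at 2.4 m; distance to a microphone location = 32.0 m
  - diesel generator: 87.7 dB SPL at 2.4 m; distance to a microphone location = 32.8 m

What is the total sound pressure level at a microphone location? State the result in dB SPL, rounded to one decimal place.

First find each source's level at the receiver (point-source: −20·log₁₀(r/r_ref)), then combine on an intensity basis.
transformer: 79.8 − 20·log₁₀(31.8/2.4) = 79.8 − 22.44 = 57.36 dB SPL.
compressor: 96.9 − 20·log₁₀(20.4/2.4) = 96.9 − 18.59 = 78.31 dB SPL.
milling machine: 94.5 − 20·log₁₀(32.0/2.4) = 94.5 − 22.50 = 72.00 dB SPL.
diesel generator: 87.7 − 20·log₁₀(32.8/2.4) = 87.7 − 22.71 = 64.99 dB SPL.
Σ 10^(L/10) = 8.734e+07 → L_total = 10·log₁₀(8.734e+07) = 79.41 dB SPL.

79.4 dB SPL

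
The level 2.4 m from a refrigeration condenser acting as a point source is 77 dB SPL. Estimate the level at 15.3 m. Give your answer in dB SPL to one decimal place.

60.9 dB SPL

Spherical spreading from a point source gives a 20·log₁₀(r₂/r₁) drop.
L₂ = 77 − 20·log₁₀(15.3/2.4) = 77 − 16.090 = 60.91 dB SPL.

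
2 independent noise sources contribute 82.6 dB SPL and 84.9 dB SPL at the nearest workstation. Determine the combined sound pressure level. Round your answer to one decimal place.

For uncorrelated sources the intensities add, so convert each level to linear form, sum, and take 10·log₁₀ of the total.
Σ 10^(L/10) = 10^(82.6/10) + 10^(84.9/10) = 4.910e+08.
L_total = 10·log₁₀(4.910e+08) = 86.91 dB SPL.

86.9 dB SPL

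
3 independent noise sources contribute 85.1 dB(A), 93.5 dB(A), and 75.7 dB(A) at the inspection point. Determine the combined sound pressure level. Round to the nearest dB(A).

Incoherent sources combine by intensity addition: L_total = 10·log₁₀(Σ 10^(L_i/10)).
Σ 10^(L/10) = 10^(85.1/10) + 10^(93.5/10) + 10^(75.7/10) = 2.599e+09.
L_total = 10·log₁₀(2.599e+09) = 94.15 dB(A).

94 dB(A)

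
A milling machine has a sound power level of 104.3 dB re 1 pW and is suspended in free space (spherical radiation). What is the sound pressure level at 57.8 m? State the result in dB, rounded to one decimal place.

L_p = L_w − 10·log₁₀(4π·r²) with r = 57.8 m.
4π·r² = 4.198e+04 m², 10·log₁₀ of that is 46.231 dB.
L_p = 104.3 − 46.231 = 58.07 dB.

58.1 dB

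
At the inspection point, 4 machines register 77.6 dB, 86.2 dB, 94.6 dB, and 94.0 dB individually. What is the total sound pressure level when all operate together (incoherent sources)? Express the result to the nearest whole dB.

98 dB

Incoherent sources combine by intensity addition: L_total = 10·log₁₀(Σ 10^(L_i/10)).
Σ 10^(L/10) = 10^(77.6/10) + 10^(86.2/10) + 10^(94.6/10) + 10^(94.0/10) = 5.870e+09.
L_total = 10·log₁₀(5.870e+09) = 97.69 dB.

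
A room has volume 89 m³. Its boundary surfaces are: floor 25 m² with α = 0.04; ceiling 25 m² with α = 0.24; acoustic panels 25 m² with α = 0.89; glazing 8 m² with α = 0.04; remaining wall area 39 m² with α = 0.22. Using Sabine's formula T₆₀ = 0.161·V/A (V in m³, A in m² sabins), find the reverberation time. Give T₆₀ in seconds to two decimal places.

A = Σ Sᵢαᵢ = 25·0.04 + 25·0.24 + 25·0.89 + 8·0.04 + 39·0.22 = 38.15 m².
T₆₀ = 0.161·V/A = 0.161·89/38.15 = 0.376 s.

0.38 s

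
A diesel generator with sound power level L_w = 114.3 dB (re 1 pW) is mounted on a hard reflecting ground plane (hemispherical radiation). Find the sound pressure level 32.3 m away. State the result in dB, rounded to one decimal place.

76.1 dB

Free-field hemispherical radiation: L_p = L_w − 10·log₁₀(2π·r²), r = 32.3 m.
2π·r² = 6555 m², 10·log₁₀ of that is 38.166 dB.
L_p = 114.3 − 38.166 = 76.13 dB.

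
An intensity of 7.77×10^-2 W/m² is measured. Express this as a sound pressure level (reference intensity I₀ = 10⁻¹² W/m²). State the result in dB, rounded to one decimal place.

108.9 dB

Dividing by I₀ shifts the exponent by 12: I/I₀ = 7.77×10^10.
L = 10·(0.8904 + 10) = 108.90 dB.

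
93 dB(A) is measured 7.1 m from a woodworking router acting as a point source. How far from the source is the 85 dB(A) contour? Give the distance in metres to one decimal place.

The 8.0 dB drop corresponds to a distance ratio of 10^(8.0/20) for a point source.
r₂ = 7.1·10^((93−85)/20) = 7.1·10^(8.0/20) = 17.83 m.

17.8 m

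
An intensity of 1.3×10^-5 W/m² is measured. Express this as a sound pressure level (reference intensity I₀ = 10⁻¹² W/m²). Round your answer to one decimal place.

L = 10·log₁₀(I/I₀) = 10·log₁₀(1.3×10^-5/10⁻¹²) = 10·log₁₀(1.3×10^7).
L = 10·(0.1139 + 7) = 71.14 dB.

71.1 dB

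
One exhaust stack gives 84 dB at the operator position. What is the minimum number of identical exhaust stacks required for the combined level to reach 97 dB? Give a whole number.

N identical sources give L₁ + 10·log₁₀ N, so require 10·log₁₀ N ≥ 97 − 84 = 13.0 dB.
N ≥ 10^(13.0/10) = 19.953, so N = 20.

20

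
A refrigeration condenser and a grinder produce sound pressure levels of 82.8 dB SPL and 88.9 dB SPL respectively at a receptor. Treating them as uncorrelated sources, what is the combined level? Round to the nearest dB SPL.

90 dB SPL

Incoherent sources combine by intensity addition: L_total = 10·log₁₀(Σ 10^(L_i/10)).
Σ 10^(L/10) = 10^(82.8/10) + 10^(88.9/10) = 9.668e+08.
L_total = 10·log₁₀(9.668e+08) = 89.85 dB SPL.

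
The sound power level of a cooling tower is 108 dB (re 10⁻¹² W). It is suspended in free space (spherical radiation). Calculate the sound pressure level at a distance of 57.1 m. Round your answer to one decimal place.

L_p = L_w − 10·log₁₀(4π·r²) with r = 57.1 m.
4π·r² = 4.097e+04 m², 10·log₁₀ of that is 46.125 dB.
L_p = 108 − 46.125 = 61.88 dB.

61.9 dB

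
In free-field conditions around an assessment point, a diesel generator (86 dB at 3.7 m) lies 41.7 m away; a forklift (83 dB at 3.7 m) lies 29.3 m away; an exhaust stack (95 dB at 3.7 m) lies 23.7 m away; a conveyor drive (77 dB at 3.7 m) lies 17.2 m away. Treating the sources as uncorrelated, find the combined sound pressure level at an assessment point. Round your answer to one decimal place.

79.3 dB

Propagate each source to the receiver with L = L_ref − 20·log₁₀(r/r_ref), then add intensities.
diesel generator: 86 − 20·log₁₀(41.7/3.7) = 86 − 21.04 = 64.96 dB.
forklift: 83 − 20·log₁₀(29.3/3.7) = 83 − 17.97 = 65.03 dB.
exhaust stack: 95 − 20·log₁₀(23.7/3.7) = 95 − 16.13 = 78.87 dB.
conveyor drive: 77 − 20·log₁₀(17.2/3.7) = 77 − 13.35 = 63.65 dB.
Σ 10^(L/10) = 8.571e+07 → L_total = 10·log₁₀(8.571e+07) = 79.33 dB.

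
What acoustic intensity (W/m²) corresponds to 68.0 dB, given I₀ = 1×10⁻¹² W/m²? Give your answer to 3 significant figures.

6.31e-06 W/m²

I = I₀·10^(L/10) = 10⁻¹² × 10^(68.0/10) = 10^(-5.200).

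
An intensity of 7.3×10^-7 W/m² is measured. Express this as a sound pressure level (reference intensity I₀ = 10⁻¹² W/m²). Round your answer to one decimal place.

58.6 dB

I/I₀ = 7.3×10^-7/10⁻¹² = 7.3×10^5, and L = 10·log₁₀(I/I₀).
L = 10·(0.8633 + 5) = 58.63 dB.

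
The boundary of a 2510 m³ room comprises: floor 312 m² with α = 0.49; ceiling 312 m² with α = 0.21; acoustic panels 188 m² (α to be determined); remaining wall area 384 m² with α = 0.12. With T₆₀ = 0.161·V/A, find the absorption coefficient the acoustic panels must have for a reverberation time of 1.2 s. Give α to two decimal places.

0.38

A = 0.161·V/T₆₀ = 0.161·2510/1.2 = 336.76 m² sabins.
Absorption from the other surfaces = 312·0.49 + 312·0.21 + 384·0.12 = 264.48 m², so the acoustic panels must supply 72.28 m² over 188 m².
α = 72.28/188 = 0.384.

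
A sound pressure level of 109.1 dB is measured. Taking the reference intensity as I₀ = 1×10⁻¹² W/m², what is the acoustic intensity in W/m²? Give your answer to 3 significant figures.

0.0813 W/m²

L = 10·log₁₀(I/I₀) ⇒ I = I₀·10^(L/10) = 10⁻¹² × 10^10.91.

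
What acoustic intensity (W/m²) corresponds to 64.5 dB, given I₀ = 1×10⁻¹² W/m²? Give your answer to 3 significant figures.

2.82e-06 W/m²

I = I₀·10^(L/10) = 10⁻¹² × 10^(64.5/10) = 10^(-5.550).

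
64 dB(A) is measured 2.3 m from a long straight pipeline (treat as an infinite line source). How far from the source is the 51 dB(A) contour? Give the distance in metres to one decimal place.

45.9 m

The 13.0 dB drop corresponds to a distance ratio of 10^(13.0/10) for a line source.
r₂ = 2.3·10^((64−51)/10) = 2.3·10^(13.0/10) = 45.89 m.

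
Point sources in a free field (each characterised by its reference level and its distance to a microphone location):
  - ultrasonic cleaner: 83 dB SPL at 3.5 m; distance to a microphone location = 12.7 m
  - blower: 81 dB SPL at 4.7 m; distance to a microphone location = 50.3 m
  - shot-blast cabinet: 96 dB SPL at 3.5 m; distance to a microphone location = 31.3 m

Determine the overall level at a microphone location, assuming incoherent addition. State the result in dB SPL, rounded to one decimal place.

Propagate each source to the receiver with L = L_ref − 20·log₁₀(r/r_ref), then add intensities.
ultrasonic cleaner: 83 − 20·log₁₀(12.7/3.5) = 83 − 11.19 = 71.81 dB SPL.
blower: 81 − 20·log₁₀(50.3/4.7) = 81 − 20.59 = 60.41 dB SPL.
shot-blast cabinet: 96 − 20·log₁₀(31.3/3.5) = 96 − 19.03 = 76.97 dB SPL.
Σ 10^(L/10) = 6.603e+07 → L_total = 10·log₁₀(6.603e+07) = 78.20 dB SPL.

78.2 dB SPL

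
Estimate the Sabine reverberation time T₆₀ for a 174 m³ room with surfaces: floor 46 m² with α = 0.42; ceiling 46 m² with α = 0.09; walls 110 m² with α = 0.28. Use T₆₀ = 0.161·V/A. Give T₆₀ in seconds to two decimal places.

0.52 s

Summing Sᵢαᵢ: 46·0.42 + 46·0.09 + 110·0.28 = 54.26 m².
T₆₀ = 0.161·V/A = 0.161·174/54.26 = 0.516 s.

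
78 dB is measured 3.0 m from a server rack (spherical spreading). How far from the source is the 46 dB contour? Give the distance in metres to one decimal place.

119.4 m

Point-source spreading drops the level by 20·log₁₀(r₂/r₁); inverting, r₂/r₁ = 10^(ΔL/20).
r₂ = 3.0·10^((78−46)/20) = 3.0·10^(32.0/20) = 119.43 m.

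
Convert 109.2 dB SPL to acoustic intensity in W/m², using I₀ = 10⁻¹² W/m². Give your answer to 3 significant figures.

I = I₀·10^(L/10) = 10⁻¹² × 10^(109.2/10) = 10^(-1.080).

0.0832 W/m²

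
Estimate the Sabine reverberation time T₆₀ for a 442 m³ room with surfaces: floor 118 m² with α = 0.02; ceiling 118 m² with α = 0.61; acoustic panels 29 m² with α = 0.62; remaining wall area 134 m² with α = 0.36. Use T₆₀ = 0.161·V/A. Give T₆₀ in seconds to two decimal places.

Total absorption A = 118·0.02 + 118·0.61 + 29·0.62 + 134·0.36 = 140.56 m² sabins.
T₆₀ = 0.161·V/A = 0.161·442/140.56 = 0.506 s.

0.51 s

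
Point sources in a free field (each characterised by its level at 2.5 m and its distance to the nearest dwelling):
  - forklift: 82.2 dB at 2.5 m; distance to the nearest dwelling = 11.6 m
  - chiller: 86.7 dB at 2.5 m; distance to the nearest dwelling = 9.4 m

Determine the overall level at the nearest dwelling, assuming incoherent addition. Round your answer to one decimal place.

First find each source's level at the receiver (point-source: −20·log₁₀(r/r_ref)), then combine on an intensity basis.
forklift: 82.2 − 20·log₁₀(11.6/2.5) = 82.2 − 13.33 = 68.87 dB.
chiller: 86.7 − 20·log₁₀(9.4/2.5) = 86.7 − 11.50 = 75.20 dB.
Σ 10^(L/10) = 4.079e+07 → L_total = 10·log₁₀(4.079e+07) = 76.11 dB.

76.1 dB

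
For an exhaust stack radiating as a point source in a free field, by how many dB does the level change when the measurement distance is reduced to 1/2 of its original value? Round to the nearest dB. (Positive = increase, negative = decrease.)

Point-source spreading: ΔL = −20·log₁₀(r₂/r₁).
ΔL = −20·log₁₀(0.5) = +6.02 dB.

+6 dB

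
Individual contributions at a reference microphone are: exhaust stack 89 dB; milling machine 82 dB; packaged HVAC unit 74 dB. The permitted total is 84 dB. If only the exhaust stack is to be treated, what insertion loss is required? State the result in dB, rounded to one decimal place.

Fixed contribution from the other sources: Σ 10^(L/10) = 10^(82/10) + 10^(74/10) = 1.836e+08 (82.64 dB).
The limit corresponds to 10^(84/10) = 2.512e+08; subtracting the fixed part leaves 6.758e+07 for the exhaust stack, i.e. 78.30 dB.
So the exhaust stack must be reduced from 89 to 78.30 dB: IL = 10.70 dB.

10.7 dB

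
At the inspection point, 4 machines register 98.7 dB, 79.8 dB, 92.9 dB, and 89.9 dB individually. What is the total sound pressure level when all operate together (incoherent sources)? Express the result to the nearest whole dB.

100 dB

Incoherent sources combine by intensity addition: L_total = 10·log₁₀(Σ 10^(L_i/10)).
Σ 10^(L/10) = 10^(98.7/10) + 10^(79.8/10) + 10^(92.9/10) + 10^(89.9/10) = 1.044e+10.
L_total = 10·log₁₀(1.044e+10) = 100.19 dB.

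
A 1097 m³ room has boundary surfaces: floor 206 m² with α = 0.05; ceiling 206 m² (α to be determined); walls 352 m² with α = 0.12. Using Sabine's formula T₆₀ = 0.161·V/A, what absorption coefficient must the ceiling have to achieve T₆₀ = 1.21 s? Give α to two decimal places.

A = 0.161·V/T₆₀ = 0.161·1097/1.21 = 145.96 m² sabins.
Absorption from the other surfaces = 206·0.05 + 352·0.12 = 52.54 m², so the ceiling must supply 93.42 m² over 206 m².
α = 93.42/206 = 0.454.

0.45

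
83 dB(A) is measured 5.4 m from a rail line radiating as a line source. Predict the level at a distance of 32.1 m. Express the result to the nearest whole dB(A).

75 dB(A)

For a line source, L₂ = L₁ − 10·log₁₀(r₂/r₁).
L₂ = 83 − 10·log₁₀(32.1/5.4) = 83 − 7.741 = 75.26 dB(A).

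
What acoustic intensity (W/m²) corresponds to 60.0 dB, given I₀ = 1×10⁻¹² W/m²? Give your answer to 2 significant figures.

1.0e-06 W/m²

I/I₀ = 10^(60.0/10) = 1e+06, so I = 1e+06 × 10⁻¹² W/m².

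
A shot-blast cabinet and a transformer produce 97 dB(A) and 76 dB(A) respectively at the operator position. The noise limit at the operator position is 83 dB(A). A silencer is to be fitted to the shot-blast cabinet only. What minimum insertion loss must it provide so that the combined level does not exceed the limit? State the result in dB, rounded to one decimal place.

The untreated sources together contribute 10^(76/10) = 3.981e+07, i.e. 76.00 dB(A).
The limit corresponds to 10^(83/10) = 1.995e+08; subtracting the fixed part leaves 1.597e+08 for the shot-blast cabinet, i.e. 82.03 dB(A).
So the shot-blast cabinet must be reduced from 97 to 82.03 dB(A): IL = 14.97 dB.

15.0 dB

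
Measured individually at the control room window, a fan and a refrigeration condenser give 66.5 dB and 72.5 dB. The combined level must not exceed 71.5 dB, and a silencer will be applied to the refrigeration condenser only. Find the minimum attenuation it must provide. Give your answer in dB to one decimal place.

Fixed contribution from the other source: Σ 10^(L/10) = 10^(66.5/10) = 4.467e+06 (66.50 dB).
To meet 71.5 dB overall, the treated refrigeration condenser may contribute at most 10^(71.5/10) − 4.467e+06 = 9.659e+06, i.e. 69.85 dB.
Required insertion loss = 72.5 − 69.85 = 2.65 dB.

2.7 dB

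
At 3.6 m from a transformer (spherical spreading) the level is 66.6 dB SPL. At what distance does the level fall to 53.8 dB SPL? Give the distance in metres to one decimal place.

The 12.8 dB drop corresponds to a distance ratio of 10^(12.8/20) for a point source.
r₂ = 3.6·10^((66.6−53.8)/20) = 3.6·10^(12.8/20) = 15.71 m.

15.7 m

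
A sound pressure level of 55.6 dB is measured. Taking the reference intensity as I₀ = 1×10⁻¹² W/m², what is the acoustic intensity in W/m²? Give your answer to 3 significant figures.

3.63e-07 W/m²

I = I₀·10^(L/10) = 10⁻¹² × 10^(55.6/10) = 10^(-6.440).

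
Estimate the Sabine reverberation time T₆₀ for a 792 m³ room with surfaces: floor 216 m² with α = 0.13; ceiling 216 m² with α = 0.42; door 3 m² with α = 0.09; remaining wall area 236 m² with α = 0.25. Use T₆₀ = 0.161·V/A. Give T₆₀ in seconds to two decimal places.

Summing Sᵢαᵢ: 216·0.13 + 216·0.42 + 3·0.09 + 236·0.25 = 178.07 m².
T₆₀ = 0.161·V/A = 0.161·792/178.07 = 0.716 s.

0.72 s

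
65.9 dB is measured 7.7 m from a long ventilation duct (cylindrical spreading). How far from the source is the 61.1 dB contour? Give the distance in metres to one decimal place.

23.3 m

The 4.8 dB drop corresponds to a distance ratio of 10^(4.8/10) for a line source.
r₂ = 7.7·10^((65.9−61.1)/10) = 7.7·10^(4.8/10) = 23.25 m.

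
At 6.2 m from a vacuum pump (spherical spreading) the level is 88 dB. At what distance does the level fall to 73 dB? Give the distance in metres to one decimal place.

For a point source L₁ − L₂ = 20·log₁₀(r₂/r₁), so r₂ = r₁·10^((L₁−L₂)/20).
r₂ = 6.2·10^((88−73)/20) = 6.2·10^(15.0/20) = 34.87 m.

34.9 m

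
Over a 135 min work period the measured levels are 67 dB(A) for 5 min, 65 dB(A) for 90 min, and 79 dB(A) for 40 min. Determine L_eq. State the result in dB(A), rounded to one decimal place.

L_eq = 10·log₁₀[(1/T)·Σ tᵢ·10^(Lᵢ/10)] with T = 135 min.
Σ tᵢ·10^(Lᵢ/10) = 5·10^(67/10) + 90·10^(65/10) + 40·10^(79/10) = 3.487e+09.
L_eq = 10·log₁₀(3.487e+09/135) = 74.12 dB(A).

74.1 dB(A)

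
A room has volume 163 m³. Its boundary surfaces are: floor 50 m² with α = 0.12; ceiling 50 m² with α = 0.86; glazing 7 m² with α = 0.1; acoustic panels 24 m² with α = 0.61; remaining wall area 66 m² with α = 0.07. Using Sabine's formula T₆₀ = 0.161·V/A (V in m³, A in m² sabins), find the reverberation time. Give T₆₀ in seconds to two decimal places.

Summing Sᵢαᵢ: 50·0.12 + 50·0.86 + 7·0.1 + 24·0.61 + 66·0.07 = 68.96 m².
T₆₀ = 0.161·V/A = 0.161·163/68.96 = 0.381 s.

0.38 s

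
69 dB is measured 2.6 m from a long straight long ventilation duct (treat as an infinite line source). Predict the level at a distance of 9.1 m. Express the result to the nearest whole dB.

Line-source attenuation: ΔL = 10·log₁₀(r₂/r₁) = 10·log₁₀(9.1/2.6) = 5.441 dB.
L₂ = 69 − 10·log₁₀(9.1/2.6) = 69 − 5.441 = 63.56 dB.

64 dB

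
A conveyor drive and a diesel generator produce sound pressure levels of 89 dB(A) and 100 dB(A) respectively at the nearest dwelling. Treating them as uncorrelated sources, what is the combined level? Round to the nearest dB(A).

Incoherent sources combine by intensity addition: L_total = 10·log₁₀(Σ 10^(L_i/10)).
Σ 10^(L/10) = 10^(89/10) + 10^(100/10) = 1.079e+10.
L_total = 10·log₁₀(1.079e+10) = 100.33 dB(A).

100 dB(A)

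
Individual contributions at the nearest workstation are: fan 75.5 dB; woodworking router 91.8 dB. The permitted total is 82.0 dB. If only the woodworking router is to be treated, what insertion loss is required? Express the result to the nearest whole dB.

Fixed contribution from the other source: Σ 10^(L/10) = 10^(75.5/10) = 3.548e+07 (75.50 dB).
The limit corresponds to 10^(82.0/10) = 1.585e+08; subtracting the fixed part leaves 1.230e+08 for the woodworking router, i.e. 80.90 dB.
Required insertion loss = 91.8 − 80.90 = 10.90 dB.

11 dB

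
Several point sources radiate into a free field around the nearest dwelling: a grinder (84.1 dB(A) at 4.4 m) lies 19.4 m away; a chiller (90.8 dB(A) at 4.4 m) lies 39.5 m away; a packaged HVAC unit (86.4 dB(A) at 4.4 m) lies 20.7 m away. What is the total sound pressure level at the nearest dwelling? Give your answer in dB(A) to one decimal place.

First find each source's level at the receiver (point-source: −20·log₁₀(r/r_ref)), then combine on an intensity basis.
grinder: 84.1 − 20·log₁₀(19.4/4.4) = 84.1 − 12.89 = 71.21 dB(A).
chiller: 90.8 − 20·log₁₀(39.5/4.4) = 90.8 − 19.06 = 71.74 dB(A).
packaged HVAC unit: 86.4 − 20·log₁₀(20.7/4.4) = 86.4 − 13.45 = 72.95 dB(A).
Σ 10^(L/10) = 4.786e+07 → L_total = 10·log₁₀(4.786e+07) = 76.80 dB(A).

76.8 dB(A)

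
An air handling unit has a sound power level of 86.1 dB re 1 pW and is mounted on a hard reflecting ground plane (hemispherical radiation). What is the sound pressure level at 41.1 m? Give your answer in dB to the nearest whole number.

46 dB

L_p = L_w − 10·log₁₀(2π·r²) with r = 41.1 m.
2π·r² = 1.061e+04 m², 10·log₁₀ of that is 40.259 dB.
L_p = 86.1 − 40.259 = 45.84 dB.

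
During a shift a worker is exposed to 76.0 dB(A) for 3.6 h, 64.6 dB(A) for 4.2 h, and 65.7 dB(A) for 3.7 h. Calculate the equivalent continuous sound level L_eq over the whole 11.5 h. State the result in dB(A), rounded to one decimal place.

Weight each interval's intensity by its duration and average over T = 11.5 h:
Σ tᵢ·10^(Lᵢ/10) = 3.6·10^(76.0/10) + 4.2·10^(64.6/10) + 3.7·10^(65.7/10) = 1.692e+08.
L_eq = 10·log₁₀(1.692e+08/11.5) = 71.68 dB(A).

71.7 dB(A)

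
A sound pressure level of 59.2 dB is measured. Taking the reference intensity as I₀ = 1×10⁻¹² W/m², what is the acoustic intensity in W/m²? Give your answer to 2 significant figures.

8.3e-07 W/m²

I/I₀ = 10^(59.2/10) = 8.318e+05, so I = 8.318e+05 × 10⁻¹² W/m².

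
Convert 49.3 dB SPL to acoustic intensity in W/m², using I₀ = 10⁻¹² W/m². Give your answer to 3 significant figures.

8.51e-08 W/m²

L = 10·log₁₀(I/I₀) ⇒ I = I₀·10^(L/10) = 10⁻¹² × 10^4.93.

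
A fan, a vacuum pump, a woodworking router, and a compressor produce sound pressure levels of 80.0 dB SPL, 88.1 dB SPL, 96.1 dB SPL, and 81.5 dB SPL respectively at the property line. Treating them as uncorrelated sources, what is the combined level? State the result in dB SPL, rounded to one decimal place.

97.0 dB SPL

Incoherent sources combine by intensity addition: L_total = 10·log₁₀(Σ 10^(L_i/10)).
Σ 10^(L/10) = 10^(80.0/10) + 10^(88.1/10) + 10^(96.1/10) + 10^(81.5/10) = 4.961e+09.
L_total = 10·log₁₀(4.961e+09) = 96.96 dB SPL.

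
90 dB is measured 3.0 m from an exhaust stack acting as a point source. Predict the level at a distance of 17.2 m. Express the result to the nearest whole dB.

75 dB

Point-source attenuation: ΔL = 20·log₁₀(r₂/r₁) = 20·log₁₀(17.2/3.0) = 15.168 dB.
L₂ = 90 − 20·log₁₀(17.2/3.0) = 90 − 15.168 = 74.83 dB.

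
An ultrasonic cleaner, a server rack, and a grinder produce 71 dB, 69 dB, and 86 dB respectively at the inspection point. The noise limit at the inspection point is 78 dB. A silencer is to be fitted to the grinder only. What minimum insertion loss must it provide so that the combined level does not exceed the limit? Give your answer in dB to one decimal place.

9.7 dB

Everything except the grinder sums to 10^(71/10) + 10^(69/10) = 2.053e+07 in linear terms, 73.12 dB.
The limit corresponds to 10^(78/10) = 6.310e+07; subtracting the fixed part leaves 4.256e+07 for the grinder, i.e. 76.29 dB.
So the grinder must be reduced from 86 to 76.29 dB: IL = 9.71 dB.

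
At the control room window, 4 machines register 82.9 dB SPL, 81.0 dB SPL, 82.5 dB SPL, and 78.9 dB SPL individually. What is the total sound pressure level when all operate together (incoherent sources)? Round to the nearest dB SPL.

88 dB SPL

For uncorrelated sources the intensities add, so convert each level to linear form, sum, and take 10·log₁₀ of the total.
Σ 10^(L/10) = 10^(82.9/10) + 10^(81.0/10) + 10^(82.5/10) + 10^(78.9/10) = 5.763e+08.
L_total = 10·log₁₀(5.763e+08) = 87.61 dB SPL.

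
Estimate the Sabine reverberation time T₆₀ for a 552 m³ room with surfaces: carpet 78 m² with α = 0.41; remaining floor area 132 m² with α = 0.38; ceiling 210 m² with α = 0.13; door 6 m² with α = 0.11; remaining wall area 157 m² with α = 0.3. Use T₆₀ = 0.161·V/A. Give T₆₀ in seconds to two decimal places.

0.57 s

Summing Sᵢαᵢ: 78·0.41 + 132·0.38 + 210·0.13 + 6·0.11 + 157·0.3 = 157.20 m².
T₆₀ = 0.161 × 552 / 157.20 = 0.565 s.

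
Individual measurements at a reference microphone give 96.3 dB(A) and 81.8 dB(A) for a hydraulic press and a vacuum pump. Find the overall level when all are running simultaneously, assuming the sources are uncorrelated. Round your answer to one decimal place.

96.5 dB(A)

For uncorrelated sources the intensities add, so convert each level to linear form, sum, and take 10·log₁₀ of the total.
Σ 10^(L/10) = 10^(96.3/10) + 10^(81.8/10) = 4.417e+09.
L_total = 10·log₁₀(4.417e+09) = 96.45 dB(A).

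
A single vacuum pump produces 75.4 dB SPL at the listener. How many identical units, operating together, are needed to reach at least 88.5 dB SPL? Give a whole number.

N identical sources give L₁ + 10·log₁₀ N, so require 10·log₁₀ N ≥ 88.5 − 75.4 = 13.1 dB.
N ≥ 10^(13.1/10) = 20.417, so N = 21.

21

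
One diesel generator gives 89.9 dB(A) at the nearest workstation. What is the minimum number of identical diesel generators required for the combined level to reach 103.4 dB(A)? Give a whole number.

Need L₁ + 10·log₁₀ N ≥ 103.4, i.e. log₁₀ N ≥ 1.35.
N ≥ 10^(13.5/10) = 22.387, so N = 23.

23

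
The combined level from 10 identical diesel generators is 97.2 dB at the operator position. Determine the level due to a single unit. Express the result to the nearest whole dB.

For N identical incoherent sources L_total = L₁ + 10·log₁₀ N, so L₁ = 97.2 − 10·log₁₀(10) = 97.2 − 10.000.

87 dB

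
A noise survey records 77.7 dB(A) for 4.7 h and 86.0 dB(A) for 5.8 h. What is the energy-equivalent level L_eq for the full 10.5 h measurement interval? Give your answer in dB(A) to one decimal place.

83.9 dB(A)

Weight each interval's intensity by its duration and average over T = 10.5 h:
Σ tᵢ·10^(Lᵢ/10) = 4.7·10^(77.7/10) + 5.8·10^(86.0/10) = 2.586e+09.
L_eq = 10·log₁₀(2.586e+09/10.5) = 83.91 dB(A).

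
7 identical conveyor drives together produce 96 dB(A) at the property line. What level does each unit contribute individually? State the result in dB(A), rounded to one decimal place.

87.5 dB(A)

7 equal contributions raise the level by 10·log₁₀ 7 = 8.451 dB, so each unit alone gives 96 − 8.451.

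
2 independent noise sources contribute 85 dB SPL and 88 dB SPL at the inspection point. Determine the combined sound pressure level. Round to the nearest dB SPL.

90 dB SPL

For uncorrelated sources the intensities add, so convert each level to linear form, sum, and take 10·log₁₀ of the total.
Σ 10^(L/10) = 10^(85/10) + 10^(88/10) = 9.472e+08.
L_total = 10·log₁₀(9.472e+08) = 89.76 dB SPL.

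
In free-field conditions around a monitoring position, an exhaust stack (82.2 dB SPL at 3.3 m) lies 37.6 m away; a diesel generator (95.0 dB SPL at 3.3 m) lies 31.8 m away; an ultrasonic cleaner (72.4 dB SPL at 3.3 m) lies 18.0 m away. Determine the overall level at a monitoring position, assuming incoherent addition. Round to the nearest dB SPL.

76 dB SPL

Apply inverse-square spreading to bring every level to the receiver, then sum 10^(L/10).
exhaust stack: 82.2 − 20·log₁₀(37.6/3.3) = 82.2 − 21.13 = 61.07 dB SPL.
diesel generator: 95.0 − 20·log₁₀(31.8/3.3) = 95.0 − 19.68 = 75.32 dB SPL.
ultrasonic cleaner: 72.4 − 20·log₁₀(18.0/3.3) = 72.4 − 14.74 = 57.66 dB SPL.
Σ 10^(L/10) = 3.592e+07 → L_total = 10·log₁₀(3.592e+07) = 75.55 dB SPL.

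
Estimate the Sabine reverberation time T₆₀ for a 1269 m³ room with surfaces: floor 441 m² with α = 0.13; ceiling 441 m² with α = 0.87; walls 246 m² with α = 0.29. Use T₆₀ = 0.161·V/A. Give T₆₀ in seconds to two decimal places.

A = Σ Sᵢαᵢ = 441·0.13 + 441·0.87 + 246·0.29 = 512.34 m².
T₆₀ = 0.161·V/A = 0.161·1269/512.34 = 0.399 s.

0.40 s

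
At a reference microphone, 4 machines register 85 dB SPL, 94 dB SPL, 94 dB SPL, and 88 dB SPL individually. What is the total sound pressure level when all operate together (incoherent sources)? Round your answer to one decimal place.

97.8 dB SPL

Incoherent sources combine by intensity addition: L_total = 10·log₁₀(Σ 10^(L_i/10)).
Σ 10^(L/10) = 10^(85/10) + 10^(94/10) + 10^(94/10) + 10^(88/10) = 5.971e+09.
L_total = 10·log₁₀(5.971e+09) = 97.76 dB SPL.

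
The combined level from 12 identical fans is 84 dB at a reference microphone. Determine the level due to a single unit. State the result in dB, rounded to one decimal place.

Dividing the total intensity by 12 lowers the level by 10·log₁₀ 12 = 10.792 dB: L₁ = 84 − 10.792.

73.2 dB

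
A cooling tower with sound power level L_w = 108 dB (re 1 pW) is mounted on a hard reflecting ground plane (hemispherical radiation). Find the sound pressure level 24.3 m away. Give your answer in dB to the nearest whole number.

Free-field hemispherical radiation: L_p = L_w − 10·log₁₀(2π·r²), r = 24.3 m.
2π·r² = 3710 m², 10·log₁₀ of that is 35.694 dB.
L_p = 108 − 35.694 = 72.31 dB.

72 dB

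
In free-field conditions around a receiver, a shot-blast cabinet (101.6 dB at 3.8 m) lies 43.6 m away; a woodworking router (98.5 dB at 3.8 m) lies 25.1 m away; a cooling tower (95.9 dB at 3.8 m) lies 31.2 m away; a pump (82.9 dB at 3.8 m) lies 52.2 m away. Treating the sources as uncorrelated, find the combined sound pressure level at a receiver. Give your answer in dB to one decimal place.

Apply inverse-square spreading to bring every level to the receiver, then sum 10^(L/10).
shot-blast cabinet: 101.6 − 20·log₁₀(43.6/3.8) = 101.6 − 21.19 = 80.41 dB.
woodworking router: 98.5 − 20·log₁₀(25.1/3.8) = 98.5 − 16.40 = 82.10 dB.
cooling tower: 95.9 − 20·log₁₀(31.2/3.8) = 95.9 − 18.29 = 77.61 dB.
pump: 82.9 − 20·log₁₀(52.2/3.8) = 82.9 − 22.76 = 60.14 dB.
Σ 10^(L/10) = 3.308e+08 → L_total = 10·log₁₀(3.308e+08) = 85.20 dB.

85.2 dB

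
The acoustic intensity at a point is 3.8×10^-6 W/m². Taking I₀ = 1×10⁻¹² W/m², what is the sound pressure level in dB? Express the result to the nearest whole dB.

I/I₀ = 3.8×10^-6/10⁻¹² = 3.8×10^6, and L = 10·log₁₀(I/I₀).
L = 10·(0.5798 + 6) = 65.80 dB.

66 dB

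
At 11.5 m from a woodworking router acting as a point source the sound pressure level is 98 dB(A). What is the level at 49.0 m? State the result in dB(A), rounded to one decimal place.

Spherical spreading from a point source gives a 20·log₁₀(r₂/r₁) drop.
L₂ = 98 − 20·log₁₀(49.0/11.5) = 98 − 12.590 = 85.41 dB(A).

85.4 dB(A)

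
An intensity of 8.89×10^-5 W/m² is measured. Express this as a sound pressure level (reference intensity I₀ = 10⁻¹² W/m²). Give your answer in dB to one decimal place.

L = 10·log₁₀(I/I₀) = 10·log₁₀(8.89×10^-5/10⁻¹²) = 10·log₁₀(8.89×10^7).
L = 10·(0.9489 + 7) = 79.49 dB.

79.5 dB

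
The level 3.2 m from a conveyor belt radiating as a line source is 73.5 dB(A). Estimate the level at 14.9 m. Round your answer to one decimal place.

66.8 dB(A)

Line-source attenuation: ΔL = 10·log₁₀(r₂/r₁) = 10·log₁₀(14.9/3.2) = 6.680 dB.
L₂ = 73.5 − 10·log₁₀(14.9/3.2) = 73.5 − 6.680 = 66.82 dB(A).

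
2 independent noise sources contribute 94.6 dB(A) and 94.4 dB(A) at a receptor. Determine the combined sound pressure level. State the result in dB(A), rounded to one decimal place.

Incoherent sources combine by intensity addition: L_total = 10·log₁₀(Σ 10^(L_i/10)).
Σ 10^(L/10) = 10^(94.6/10) + 10^(94.4/10) = 5.638e+09.
L_total = 10·log₁₀(5.638e+09) = 97.51 dB(A).

97.5 dB(A)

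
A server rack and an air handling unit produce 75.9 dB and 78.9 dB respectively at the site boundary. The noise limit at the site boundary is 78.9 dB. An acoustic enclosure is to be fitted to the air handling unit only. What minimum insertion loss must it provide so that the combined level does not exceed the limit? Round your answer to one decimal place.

3.0 dB

Fixed contribution from the other source: Σ 10^(L/10) = 10^(75.9/10) = 3.890e+07 (75.90 dB).
To meet 78.9 dB overall, the treated air handling unit may contribute at most 10^(78.9/10) − 3.890e+07 = 3.872e+07, i.e. 75.88 dB.
Required insertion loss = 78.9 − 75.88 = 3.02 dB.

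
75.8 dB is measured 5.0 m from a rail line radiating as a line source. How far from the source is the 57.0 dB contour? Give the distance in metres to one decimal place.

379.3 m

For a line source L₁ − L₂ = 10·log₁₀(r₂/r₁), so r₂ = r₁·10^((L₁−L₂)/10).
r₂ = 5.0·10^((75.8−57.0)/10) = 5.0·10^(18.8/10) = 379.29 m.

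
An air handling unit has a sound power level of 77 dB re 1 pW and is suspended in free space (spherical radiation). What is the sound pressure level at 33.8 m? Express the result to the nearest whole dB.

Free-field spherical radiation: L_p = L_w − 10·log₁₀(4π·r²), r = 33.8 m.
4π·r² = 1.436e+04 m², 10·log₁₀ of that is 41.570 dB.
L_p = 77 − 41.570 = 35.43 dB.

35 dB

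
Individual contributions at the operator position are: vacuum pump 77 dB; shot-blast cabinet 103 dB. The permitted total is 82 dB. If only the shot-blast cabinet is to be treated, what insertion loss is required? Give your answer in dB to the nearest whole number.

23 dB

Everything except the shot-blast cabinet sums to 10^(77/10) = 5.012e+07 in linear terms, 77.00 dB.
To meet 82 dB overall, the treated shot-blast cabinet may contribute at most 10^(82/10) − 5.012e+07 = 1.084e+08, i.e. 80.35 dB.
Required insertion loss = 103 − 80.35 = 22.65 dB.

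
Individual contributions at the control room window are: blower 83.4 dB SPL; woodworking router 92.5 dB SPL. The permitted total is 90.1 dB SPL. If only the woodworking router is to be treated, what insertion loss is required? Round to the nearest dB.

Everything except the woodworking router sums to 10^(83.4/10) = 2.188e+08 in linear terms, 83.40 dB SPL.
To meet 90.1 dB SPL overall, the treated woodworking router may contribute at most 10^(90.1/10) − 2.188e+08 = 8.045e+08, i.e. 89.06 dB SPL.
So the woodworking router must be reduced from 92.5 to 89.06 dB SPL: IL = 3.44 dB.

3 dB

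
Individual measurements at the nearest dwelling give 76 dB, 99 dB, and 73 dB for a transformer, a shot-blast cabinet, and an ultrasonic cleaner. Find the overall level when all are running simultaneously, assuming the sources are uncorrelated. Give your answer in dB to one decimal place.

Incoherent sources combine by intensity addition: L_total = 10·log₁₀(Σ 10^(L_i/10)).
Σ 10^(L/10) = 10^(76/10) + 10^(99/10) + 10^(73/10) = 8.003e+09.
L_total = 10·log₁₀(8.003e+09) = 99.03 dB.

99.0 dB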